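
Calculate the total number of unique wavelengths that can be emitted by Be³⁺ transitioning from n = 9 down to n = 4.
15

The electron can occupy levels n = 4, 5, ..., 9 during de-excitation — that is m = 9 - 4 + 1 = 6 distinct levels.

The number of distinct spectral lines equals the number of ways to choose 2 of these m levels (each pair gives one possible emission transition):

Number of lines = m(m-1)/2 = 6×5/2 = 15

These correspond to all possible transitions between the 6 levels:
9 → 8, 9 → 7, 9 → 6, 9 → 5, 9 → 4, 8 → 7, 8 → 6, 8 → 5...

Each transition produces a photon with a unique energy (and thus wavelength). This count does not depend on Z.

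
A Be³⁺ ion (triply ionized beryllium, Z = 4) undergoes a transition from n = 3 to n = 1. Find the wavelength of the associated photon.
6.40733 nm

First, find the transition energy using E_n = -13.6057 Z² / n² eV:
E_3 = -13.6057 × 4² / 3² = -24.1879111 eV
E_1 = -13.6057 × 4² / 1² = -217.6912000 eV

Photon energy: |ΔE| = |E_1 - E_3| = 193.5032889 eV

Convert to wavelength using E = hc/λ with hc = 1239.84 eV·nm:
λ = hc/E = 1239.84 eV·nm / 193.5032889 eV
λ = 6.40733 nm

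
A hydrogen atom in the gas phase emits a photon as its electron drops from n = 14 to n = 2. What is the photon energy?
3.3320 eV

The energy levels are E_n = -13.6057 eV / n².

Energy at n = 14: E_14 = -13.6057 / 14² = -0.0694168 eV
Energy at n = 2: E_2 = -13.6057 / 2² = -3.4014250 eV

For emission (electron falling to lower state), the photon energy is:
E_photon = E_14 - E_2 = |-0.0694168 - (-3.4014250)|
E_photon = 3.3320 eV

This energy is carried away by the emitted photon.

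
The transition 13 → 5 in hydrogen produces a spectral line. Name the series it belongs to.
Pfund series

The spectral series in hydrogen are named based on the final (lower) energy level:
- Lyman series: n_final = 1 (ultraviolet)
- Balmer series: n_final = 2 (visible/near-UV)
- Paschen series: n_final = 3 (infrared)
- Brackett series: n_final = 4 (infrared)
- Pfund series: n_final = 5 (far infrared)

Since this transition ends at n = 5, it belongs to the Pfund series.

For reference, this 13 → 5 line has photon energy
ΔE = 13.6057 eV × (1/5² - 1/13²) = 0.46372090 eV,
corresponding to wavelength λ = hc/ΔE = 1239.84 eV·nm / 0.46372090 eV = 2673.68 nm in the far infrared region.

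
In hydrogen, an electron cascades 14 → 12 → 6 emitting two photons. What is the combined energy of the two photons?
0.309 eV

The energy levels of hydrogen are E_n = -13.6057 / n² eV.

First transition (14 → 12):
ΔE₁ = |E_12 - E_14|
ΔE₁ = |-0.094484028 - (-0.069416837)| = 0.025067 eV

Second transition (12 → 6):
ΔE₂ = |E_6 - E_12|
ΔE₂ = |-0.377936111 - (-0.094484028)| = 0.283452 eV

Total energy released:
E_total = ΔE₁ + ΔE₂ = 0.025067 + 0.283452 = 0.309 eV

Note: This equals the direct transition 14 → 6: 0.309 eV ✓
Energy is conserved regardless of the path taken.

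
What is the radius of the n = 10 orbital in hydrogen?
5.2918 nm (or 52.9177 Å)

The Bohr radius formula is:
r_n = n² a₀ / Z

where a₀ = 0.0529177 nm is the Bohr radius.

For H (Z = 1) at n = 10:
r_10 = 10² × 0.0529177 nm / 1
r_10 = 100 × 0.0529177 nm / 1
r_10 = 5.29177 nm / 1
r_10 = 5.2918 nm

The electron orbits at approximately 5.2918 nm from the nucleus.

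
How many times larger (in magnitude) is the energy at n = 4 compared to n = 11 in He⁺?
7.5625

Using E_n = -13.6057 Z² / n² eV with Z = 2:

E_4 = -13.6057 × 2² / 4² = -54.4228 / 16 = -3.401425000 eV
E_11 = -13.6057 × 2² / 11² = -54.4228 / 121 = -0.449775207 eV

The ratio is:
E_4/E_11 = (-3.401425000) / (-0.449775207)
E_4/E_11 = (-54.4228/16) / (-54.4228/121)
E_4/E_11 = 121/16
E_4/E_11 = 7.5625
(Note: the Z² factors cancel in the ratio.)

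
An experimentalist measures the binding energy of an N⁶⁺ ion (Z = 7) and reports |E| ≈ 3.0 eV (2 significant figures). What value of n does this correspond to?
n = 15

The exact energy levels follow E_n = -13.6057 Z² / n² eV with Z = 7.

The measured value (-3.0 eV) is reported to only 2 significant figures, so we must test candidate n values and see which one matches to that precision.

Candidate energies:
  n = 13:  E = -13.6057 × 7² / 13² = -3.94485 eV
  n = 14:  E = -13.6057 × 7² / 14² = -3.40143 eV
  n = 15:  E = -13.6057 × 7² / 15² = -2.96302 eV  ← matches
  n = 16:  E = -13.6057 × 7² / 16² = -2.60422 eV
  n = 17:  E = -13.6057 × 7² / 17² = -2.30685 eV

Checking against the measurement of -3.0 eV (2 sig figs), only n = 15 agrees:
E_15 = -2.96302 eV, which rounds to -3.0 eV ✓

Therefore n = 15.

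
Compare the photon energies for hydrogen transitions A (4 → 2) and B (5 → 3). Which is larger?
4 → 2

Calculate the energy for each transition:

Transition 4 → 2:
ΔE₁ = |E_2 - E_4| = |-13.6057/2² - (-13.6057/4²)|
ΔE₁ = |-3.401425000 - (-0.850356250)| = 2.551069 eV

Transition 5 → 3:
ΔE₂ = |E_3 - E_5| = |-13.6057/3² - (-13.6057/5²)|
ΔE₂ = |-1.511744444 - (-0.544228000)| = 0.967516 eV

Since 2.551069 eV > 0.967516 eV, the transition 4 → 2 emits the more energetic photon.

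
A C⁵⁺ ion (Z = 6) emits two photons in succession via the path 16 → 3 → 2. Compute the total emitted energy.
120.538 eV

The energy levels of C⁵⁺ are E_n = -13.6057 × 6² / n² eV.

First transition (16 → 3):
ΔE₁ = |E_3 - E_16|
ΔE₁ = |-54.422800000 - (-1.913301563)| = 52.509498 eV

Second transition (3 → 2):
ΔE₂ = |E_2 - E_3|
ΔE₂ = |-122.451300000 - (-54.422800000)| = 68.028500 eV

Total energy released:
E_total = ΔE₁ + ΔE₂ = 52.509498 + 68.028500 = 120.538 eV

Note: This equals the direct transition 16 → 2: 120.538 eV ✓
Energy is conserved regardless of the path taken.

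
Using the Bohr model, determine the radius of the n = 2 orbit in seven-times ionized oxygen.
0.026459 nm (or 0.264589 Å)

The Bohr radius formula is:
r_n = n² a₀ / Z

where a₀ = 0.052917721 nm is the Bohr radius.

For O⁷⁺ (Z = 8) at n = 2:
r_2 = 2² × 0.052917721 nm / 8
r_2 = 4 × 0.052917721 nm / 8
r_2 = 0.2116709 nm / 8
r_2 = 0.026459 nm

The electron orbits at approximately 0.026459 nm from the nucleus.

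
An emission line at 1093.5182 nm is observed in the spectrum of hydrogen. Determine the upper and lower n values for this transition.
n = 6 → n = 3

First, find the photon energy from the wavelength (hc = 1239.84 eV·nm):
E = hc/λ = 1239.84 eV·nm / 1093.5182 nm = 1.1338083 eV

The energy levels of hydrogen satisfy E_n = -13.6057 / n² eV, so an emission n_i → n_f releases
ΔE = 13.6057 × (1/n_f² − 1/n_i²) eV.

Setting ΔE equal to the photon energy:
1/n_f² − 1/n_i² = 1.1338083 / 13.6057 = 0.083333331

Since 1/n_i² must be positive, we need 1/n_f² > 0.083333331, i.e. n_f ≤ 3. For each allowed n_f, solve n_i = (1/n_f² − 0.083333331)^(−1/2) and check whether it is a whole number:
  n_f = 1: 1/n_i² = 1.000000000 − 0.083333331 = 0.916666669 → n_i = 1.044  (not an integer) ✗
  n_f = 2: 1/n_i² = 0.250000000 − 0.083333331 = 0.166666669 → n_i = 2.449  (not an integer) ✗
  n_f = 3: 1/n_i² = 0.111111111 − 0.083333331 = 0.027777780 → n_i = 6.000  → integer, n_i = 6 ✓

Only n_f = 3 gives an integer upper level, n_i = 6.

The transition is from n = 6 to n = 3 (emission).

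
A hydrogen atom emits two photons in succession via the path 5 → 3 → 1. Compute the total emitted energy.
13.061472 eV

The energy levels of hydrogen are E_n = -13.6057 / n² eV.

First transition (5 → 3):
ΔE₁ = |E_3 - E_5|
ΔE₁ = |-1.511744444444 - (-0.544228000000)| = 0.967516444 eV

Second transition (3 → 1):
ΔE₂ = |E_1 - E_3|
ΔE₂ = |-13.605700000000 - (-1.511744444444)| = 12.093955556 eV

Total energy released:
E_total = ΔE₁ + ΔE₂ = 0.967516444 + 12.093955556 = 13.061472 eV

Note: This equals the direct transition 5 → 1: 13.061472 eV ✓
Energy is conserved regardless of the path taken.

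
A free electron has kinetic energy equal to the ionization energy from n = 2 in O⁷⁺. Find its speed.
8.75077e+06 m/s (or 2.92% of c)

The binding energy at n = 2 for O⁷⁺ is:
E_2 = -13.6057 × 8²/2² = -217.691200 eV
|E_2| = 217.691200 eV

Convert to Joules:
KE = 217.691200 eV × (1.602177 × 10⁻¹⁹ J/eV) = 3.4877983e-17 J

Using KE = ½mv²:
v = √(2·KE/m_e)
v = √(2 × 3.4877983e-17 J / 9.10938 × 10⁻³¹ kg)
v = 8.75077e+06 m/s

This is approximately 2.92% the speed of light.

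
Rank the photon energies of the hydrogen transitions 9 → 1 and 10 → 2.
9 → 1

Calculate the energy for each transition:

Transition 9 → 1:
ΔE₁ = |E_1 - E_9| = |-13.6057/1² - (-13.6057/9²)|
ΔE₁ = |-13.605700000 - (-0.167971605)| = 13.437728 eV

Transition 10 → 2:
ΔE₂ = |E_2 - E_10| = |-13.6057/2² - (-13.6057/10²)|
ΔE₂ = |-3.401425000 - (-0.136057000)| = 3.265368 eV

Since 13.437728 eV > 3.265368 eV, the transition 9 → 1 emits the more energetic photon.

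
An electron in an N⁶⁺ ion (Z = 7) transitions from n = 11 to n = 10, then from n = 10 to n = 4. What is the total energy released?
36.15771 eV

The energy levels of N⁶⁺ are E_n = -13.6057 × 7² / n² eV.

First transition (11 → 10):
ΔE₁ = |E_10 - E_11|
ΔE₁ = |-6.66679300000 - (-5.50974628099)| = 1.15704672 eV

Second transition (10 → 4):
ΔE₂ = |E_4 - E_10|
ΔE₂ = |-41.66745625000 - (-6.66679300000)| = 35.00066325 eV

Total energy released:
E_total = ΔE₁ + ΔE₂ = 1.15704672 + 35.00066325 = 36.15771 eV

Note: This equals the direct transition 11 → 4: 36.15771 eV ✓
Energy is conserved regardless of the path taken.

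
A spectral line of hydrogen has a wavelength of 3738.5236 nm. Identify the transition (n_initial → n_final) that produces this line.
n = 8 → n = 5

First, find the photon energy from the wavelength (hc = 1239.84 eV·nm):
E = hc/λ = 1239.84 eV·nm / 3738.5236 nm = 0.33163894 eV

The energy levels of hydrogen satisfy E_n = -13.6057 / n² eV, so an emission n_i → n_f releases
ΔE = 13.6057 × (1/n_f² − 1/n_i²) eV.

Setting ΔE equal to the photon energy:
1/n_f² − 1/n_i² = 0.33163894 / 13.6057 = 0.024375000

Since 1/n_i² must be positive, we need 1/n_f² > 0.024375000, i.e. n_f ≤ 6. For each allowed n_f, solve n_i = (1/n_f² − 0.024375000)^(−1/2) and check whether it is a whole number:
  n_f = 1: 1/n_i² = 1.000000000 − 0.024375000 = 0.975625000 → n_i = 1.012  (not an integer) ✗
  n_f = 2: 1/n_i² = 0.250000000 − 0.024375000 = 0.225625000 → n_i = 2.105  (not an integer) ✗
  n_f = 3: 1/n_i² = 0.111111111 − 0.024375000 = 0.086736111 → n_i = 3.395  (not an integer) ✗
  n_f = 4: 1/n_i² = 0.062500000 − 0.024375000 = 0.038125000 → n_i = 5.121  (not an integer) ✗
  n_f = 5: 1/n_i² = 0.040000000 − 0.024375000 = 0.015625000 → n_i = 8.000  → integer, n_i = 8 ✓
  n_f = 6: 1/n_i² = 0.027777778 − 0.024375000 = 0.003402778 → n_i = 17.143  (not an integer) ✗

Only n_f = 5 gives an integer upper level, n_i = 8.

The transition is from n = 8 to n = 5 (emission).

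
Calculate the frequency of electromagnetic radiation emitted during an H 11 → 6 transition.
6.420e+13 Hz

First, find the transition energy:
E_11 = -13.6057 / 11² = -0.1124438 eV
E_6 = -13.6057 / 6² = -0.3779361 eV
|ΔE| = |E_6 - E_11| = 0.2654923 eV

Convert to Joules: E = 0.2654923 eV × (1.602177 × 10⁻¹⁹ J/eV) = 4.25366e-20 J

Using E = hf:
f = E/h = 4.25366e-20 J / (6.62607 × 10⁻³⁴ J·s)
f = 6.420e+13 Hz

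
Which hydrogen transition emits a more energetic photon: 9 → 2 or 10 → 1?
10 → 1

Calculate the energy for each transition:

Transition 9 → 2:
ΔE₁ = |E_2 - E_9| = |-13.6057/2² - (-13.6057/9²)|
ΔE₁ = |-3.40142500000 - (-0.16797160494)| = 3.23345340 eV

Transition 10 → 1:
ΔE₂ = |E_1 - E_10| = |-13.6057/1² - (-13.6057/10²)|
ΔE₂ = |-13.60570000000 - (-0.13605700000)| = 13.46964300 eV

Since 13.46964300 eV > 3.23345340 eV, the transition 10 → 1 emits the more energetic photon.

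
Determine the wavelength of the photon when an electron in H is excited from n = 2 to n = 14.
372.10 nm

First, find the transition energy using E_n = -13.6057 / n² eV:
E_2 = -13.6057 / 2² = -3.401425 eV
E_14 = -13.6057 / 14² = -0.069417 eV

Photon energy: |ΔE| = |E_14 - E_2| = 3.332008 eV

Convert to wavelength using E = hc/λ with hc = 1239.84 eV·nm:
λ = hc/E = 1239.84 eV·nm / 3.332008 eV
λ = 372.10 nm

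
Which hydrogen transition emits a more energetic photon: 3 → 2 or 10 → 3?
3 → 2

Calculate the energy for each transition:

Transition 3 → 2:
ΔE₁ = |E_2 - E_3| = |-13.6057/2² - (-13.6057/3²)|
ΔE₁ = |-3.4014250000 - (-1.5117444444)| = 1.8896806 eV

Transition 10 → 3:
ΔE₂ = |E_3 - E_10| = |-13.6057/3² - (-13.6057/10²)|
ΔE₂ = |-1.5117444444 - (-0.1360570000)| = 1.3756874 eV

Since 1.8896806 eV > 1.3756874 eV, the transition 3 → 2 emits the more energetic photon.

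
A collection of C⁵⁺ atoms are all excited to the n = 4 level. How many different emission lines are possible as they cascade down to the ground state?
6

The electron can occupy levels n = 1, 2, ..., 4 during de-excitation — that is m = 4 - 1 + 1 = 4 distinct levels.

The number of distinct spectral lines equals the number of ways to choose 2 of these m levels (each pair gives one possible emission transition):

Number of lines = m(m-1)/2 = 4×3/2 = 6

These correspond to all possible transitions between the 4 levels:
4 → 3, 4 → 2, 4 → 1, 3 → 2, 3 → 1, 2 → 1

Each transition produces a photon with a unique energy (and thus wavelength). This count does not depend on Z.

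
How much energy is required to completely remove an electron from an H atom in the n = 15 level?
0.06047 eV

The ionization energy is the energy needed to remove the electron completely (n → ∞).

For hydrogen, E_n = -13.6057 eV / n².

At n = 15: E_15 = -13.6057 / 15² = -0.06046978 eV
At n = ∞: E_∞ = 0 eV

Ionization energy = E_∞ - E_15 = 0 - (-0.06046978) = 0.06046978 eV
Ionization energy ≈ 0.06047 eV

This is also called the binding energy of the electron in state n = 15.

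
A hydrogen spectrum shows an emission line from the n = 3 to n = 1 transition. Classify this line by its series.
Lyman series

The spectral series in hydrogen are named based on the final (lower) energy level:
- Lyman series: n_final = 1 (ultraviolet)
- Balmer series: n_final = 2 (visible/near-UV)
- Paschen series: n_final = 3 (infrared)
- Brackett series: n_final = 4 (infrared)
- Pfund series: n_final = 5 (far infrared)

Since this transition ends at n = 1, it belongs to the Lyman series.

For reference, this 3 → 1 line has photon energy
ΔE = 13.6057 eV × (1/1² - 1/3²) = 12.093956 eV,
corresponding to wavelength λ = hc/ΔE = 1239.84 eV·nm / 12.093956 eV = 102.517 nm in the ultraviolet region.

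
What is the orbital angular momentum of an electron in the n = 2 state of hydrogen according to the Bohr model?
2.109e-34 J·s (or 2ℏ)

In the Bohr model, angular momentum is quantized:
L = nℏ

where ℏ = h/(2π) = 1.05457e-34 J·s

For n = 2:
L = 2 × 1.05457e-34 J·s
L = 2.109e-34 J·s

This can also be written as L = 2ℏ.
The angular momentum is an integer multiple of the reduced Planck constant.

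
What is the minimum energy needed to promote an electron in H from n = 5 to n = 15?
0.4838 eV

The energy levels of a hydrogen-like atom are E_n = -13.6057 eV / n².

Energy at n = 5: E_5 = -13.6057 / 5² = -0.5442280 eV
Energy at n = 15: E_15 = -13.6057 / 15² = -0.0604698 eV

The excitation energy is the difference:
ΔE = E_15 - E_5
ΔE = -0.0604698 - (-0.5442280)
ΔE = 0.4838 eV

Since this is positive, energy must be absorbed (photon absorption).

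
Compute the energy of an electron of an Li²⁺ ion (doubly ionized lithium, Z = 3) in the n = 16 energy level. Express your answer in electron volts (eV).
-0.478 eV

The energy levels of a hydrogen-like atom are given by:
E_n = -13.6057 Z² / n² eV  (with Z = 3 for Li²⁺)

For n = 16:
E_16 = -13.6057 × 3² / 16²
E_16 = -13.6057 × 9 / 256
E_16 = -0.478 eV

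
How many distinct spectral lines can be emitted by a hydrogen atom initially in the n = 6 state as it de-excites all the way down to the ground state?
15

The electron can occupy levels n = 1, 2, ..., 6 during de-excitation — that is m = 6 - 1 + 1 = 6 distinct levels.

The number of distinct spectral lines equals the number of ways to choose 2 of these m levels (each pair gives one possible emission transition):

Number of lines = m(m-1)/2 = 6×5/2 = 15

These correspond to all possible transitions between the 6 levels:
6 → 5, 6 → 4, 6 → 3, 6 → 2, 6 → 1, 5 → 4, 5 → 3, 5 → 2...

Each transition produces a photon with a unique energy (and thus wavelength). This count does not depend on Z.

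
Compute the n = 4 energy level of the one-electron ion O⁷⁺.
-54.42280 eV

For hydrogen-like ions, the energy levels scale with Z²:
E_n = -13.6057 Z² / n² eV

For O⁷⁺ (Z = 8) at n = 4:
E_4 = -13.6057 × 8² / 4²
E_4 = -13.6057 × 64 / 16
E_4 = -870.7648 / 16
E_4 = -54.42280 eV

The energy is 64 times more negative than hydrogen at the same n due to the stronger nuclear charge.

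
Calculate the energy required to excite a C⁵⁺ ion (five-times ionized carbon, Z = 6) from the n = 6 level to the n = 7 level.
3.60968 eV

The energy levels of a hydrogen-like atom are E_n = -13.6057 Z² eV / n².

Energy at n = 6: E_6 = -13.6057 × 6² / 6² = -13.60570000 eV
Energy at n = 7: E_7 = -13.6057 × 6² / 7² = -9.99602449 eV

The excitation energy is the difference:
ΔE = E_7 - E_6
ΔE = -9.99602449 - (-13.60570000)
ΔE = 3.60968 eV

Since this is positive, energy must be absorbed (photon absorption).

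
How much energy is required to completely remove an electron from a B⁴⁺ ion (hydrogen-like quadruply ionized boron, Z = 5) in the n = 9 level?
4.1993 eV

The ionization energy is the energy needed to remove the electron completely (n → ∞).

For a hydrogen-like ion with Z = 5, E_n = -13.6057 Z² / n² eV.

At n = 9: E_9 = -13.6057 × 5² / 9² = -4.1992901 eV
At n = ∞: E_∞ = 0 eV

Ionization energy = E_∞ - E_9 = 0 - (-4.1992901) = 4.1992901 eV
Ionization energy ≈ 4.1993 eV

This is also called the binding energy of the electron in state n = 9.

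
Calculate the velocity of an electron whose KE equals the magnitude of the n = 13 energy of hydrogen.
1.683e+05 m/s (or 0.056134% of c)

The binding energy at n = 13 for hydrogen is:
E_13 = -13.6057/13² = -0.08050710 eV
|E_13| = 0.08050710 eV

Convert to Joules:
KE = 0.08050710 eV × (1.602177 × 10⁻¹⁹ J/eV) = 1.28987e-20 J

Using KE = ½mv²:
v = √(2·KE/m_e)
v = √(2 × 1.28987e-20 J / 9.10938 × 10⁻³¹ kg)
v = 1.683e+05 m/s

This is approximately 0.056134% the speed of light.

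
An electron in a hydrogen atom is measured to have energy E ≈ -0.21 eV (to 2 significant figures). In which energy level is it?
n = 8

The exact energy levels follow E_n = -13.6057 eV / n².

The measured value (-0.21 eV) is reported to only 2 significant figures, so we must test candidate n values and see which one matches to that precision.

Candidate energies:
  n = 6:  E = -13.6057/6² = -0.37794 eV
  n = 7:  E = -13.6057/7² = -0.27767 eV
  n = 8:  E = -13.6057/8² = -0.21259 eV  ← matches
  n = 9:  E = -13.6057/9² = -0.16797 eV
  n = 10:  E = -13.6057/10² = -0.13606 eV

Checking against the measurement of -0.21 eV (2 sig figs), only n = 8 agrees:
E_8 = -0.21259 eV, which rounds to -0.21 eV ✓

Therefore n = 8.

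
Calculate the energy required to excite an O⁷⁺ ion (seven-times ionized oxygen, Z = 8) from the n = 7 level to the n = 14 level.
13.328033 eV

The energy levels of a hydrogen-like atom are E_n = -13.6057 Z² eV / n².

Energy at n = 7: E_7 = -13.6057 × 8² / 7² = -17.770710204 eV
Energy at n = 14: E_14 = -13.6057 × 8² / 14² = -4.442677551 eV

The excitation energy is the difference:
ΔE = E_14 - E_7
ΔE = -4.442677551 - (-17.770710204)
ΔE = 13.328033 eV

Since this is positive, energy must be absorbed (photon absorption).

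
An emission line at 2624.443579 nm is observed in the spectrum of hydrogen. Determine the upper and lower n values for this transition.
n = 6 → n = 4

First, find the photon energy from the wavelength (hc = 1239.84 eV·nm):
E = hc/λ = 1239.84 eV·nm / 2624.443579 nm = 0.47242014 eV

The energy levels of hydrogen satisfy E_n = -13.6057 / n² eV, so an emission n_i → n_f releases
ΔE = 13.6057 × (1/n_f² − 1/n_i²) eV.

Setting ΔE equal to the photon energy:
1/n_f² − 1/n_i² = 0.47242014 / 13.6057 = 0.034722222

Since 1/n_i² must be positive, we need 1/n_f² > 0.034722222, i.e. n_f ≤ 5. For each allowed n_f, solve n_i = (1/n_f² − 0.034722222)^(−1/2) and check whether it is a whole number:
  n_f = 1: 1/n_i² = 1.000000000 − 0.034722222 = 0.965277778 → n_i = 1.018  (not an integer) ✗
  n_f = 2: 1/n_i² = 0.250000000 − 0.034722222 = 0.215277778 → n_i = 2.155  (not an integer) ✗
  n_f = 3: 1/n_i² = 0.111111111 − 0.034722222 = 0.076388889 → n_i = 3.618  (not an integer) ✗
  n_f = 4: 1/n_i² = 0.062500000 − 0.034722222 = 0.027777778 → n_i = 6.000  → integer, n_i = 6 ✓
  n_f = 5: 1/n_i² = 0.040000000 − 0.034722222 = 0.005277778 → n_i = 13.765  (not an integer) ✗

Only n_f = 4 gives an integer upper level, n_i = 6.

The transition is from n = 6 to n = 4 (emission).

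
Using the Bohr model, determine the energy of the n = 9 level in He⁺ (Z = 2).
-0.671886 eV

For hydrogen-like ions, the energy levels scale with Z²:
E_n = -13.6057 Z² / n² eV

For He⁺ (Z = 2) at n = 9:
E_9 = -13.6057 × 2² / 9²
E_9 = -13.6057 × 4 / 81
E_9 = -54.4228 / 81
E_9 = -0.671886 eV

The energy is 4 times more negative than hydrogen at the same n due to the stronger nuclear charge.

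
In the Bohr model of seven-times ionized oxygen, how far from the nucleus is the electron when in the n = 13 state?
1.11789 nm (or 11.17887 Å)

The Bohr radius formula is:
r_n = n² a₀ / Z

where a₀ = 0.05291772 nm is the Bohr radius.

For O⁷⁺ (Z = 8) at n = 13:
r_13 = 13² × 0.05291772 nm / 8
r_13 = 169 × 0.05291772 nm / 8
r_13 = 8.943095 nm / 8
r_13 = 1.11789 nm

The electron orbits at approximately 1.11789 nm from the nucleus.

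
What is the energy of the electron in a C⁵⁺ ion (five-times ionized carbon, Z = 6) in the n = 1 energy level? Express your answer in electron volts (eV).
-489.805 eV

The energy levels of a hydrogen-like atom are given by:
E_n = -13.6057 Z² / n² eV  (with Z = 6 for C⁵⁺)

For n = 1:
E_1 = -13.6057 × 6² / 1²
E_1 = -13.6057 × 36 / 1
E_1 = -489.805 eV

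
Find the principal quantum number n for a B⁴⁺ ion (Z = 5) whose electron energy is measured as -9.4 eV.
n = 6

The exact energy levels follow E_n = -13.6057 Z² / n² eV with Z = 5.

The measured value (-9.4 eV) is reported to only 2 significant figures, so we must test candidate n values and see which one matches to that precision.

Candidate energies:
  n = 4:  E = -13.6057 × 5² / 4² = -21.258906 eV
  n = 5:  E = -13.6057 × 5² / 5² = -13.605700 eV
  n = 6:  E = -13.6057 × 5² / 6² = -9.448403 eV  ← matches
  n = 7:  E = -13.6057 × 5² / 7² = -6.941684 eV
  n = 8:  E = -13.6057 × 5² / 8² = -5.314727 eV

Checking against the measurement of -9.4 eV (2 sig figs), only n = 6 agrees:
E_6 = -9.448403 eV, which rounds to -9.4 eV ✓

Therefore n = 6.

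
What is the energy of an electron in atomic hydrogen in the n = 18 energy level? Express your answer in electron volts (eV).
-0.042 eV

The energy levels of a hydrogen-like atom are given by:
E_n = -13.6057 eV / n²

For n = 18:
E_18 = -13.6057 eV / 18²
E_18 = -13.6057 eV / 324
E_18 = -0.042 eV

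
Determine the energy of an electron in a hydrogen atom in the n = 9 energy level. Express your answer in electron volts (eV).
-0.167972 eV

The energy levels of a hydrogen-like atom are given by:
E_n = -13.6057 eV / n²

For n = 9:
E_9 = -13.6057 eV / 9²
E_9 = -13.6057 eV / 81
E_9 = -0.167972 eV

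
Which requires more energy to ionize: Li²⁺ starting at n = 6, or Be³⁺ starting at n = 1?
Be³⁺ at n = 1 (E = -217.6912 eV)

Using E_n = -13.6057 Z² / n² eV:

Li²⁺ (Z = 3) at n = 6:
E = -13.6057 × 3² / 6² = -13.6057 × 9 / 36 = -3.4014250 eV

Be³⁺ (Z = 4) at n = 1:
E = -13.6057 × 4² / 1² = -13.6057 × 16 / 1 = -217.6912000 eV

Since -217.6912000 eV < -3.4014250 eV,
Be³⁺ at n = 1 is more tightly bound (requires more energy to ionize).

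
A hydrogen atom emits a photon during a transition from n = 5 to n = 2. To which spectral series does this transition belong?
Balmer series

The spectral series in hydrogen are named based on the final (lower) energy level:
- Lyman series: n_final = 1 (ultraviolet)
- Balmer series: n_final = 2 (visible/near-UV)
- Paschen series: n_final = 3 (infrared)
- Brackett series: n_final = 4 (infrared)
- Pfund series: n_final = 5 (far infrared)

Since this transition ends at n = 2, it belongs to the Balmer series.

For reference, this 5 → 2 line has photon energy
ΔE = 13.6057 eV × (1/2² - 1/5²) = 2.8571970 eV,
corresponding to wavelength λ = hc/ΔE = 1239.84 eV·nm / 2.8571970 eV = 433.936 nm in the visible/near-UV region.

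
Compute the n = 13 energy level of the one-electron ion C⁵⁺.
-2.898 eV

For hydrogen-like ions, the energy levels scale with Z²:
E_n = -13.6057 Z² / n² eV

For C⁵⁺ (Z = 6) at n = 13:
E_13 = -13.6057 × 6² / 13²
E_13 = -13.6057 × 36 / 169
E_13 = -489.8052 / 169
E_13 = -2.898 eV

The energy is 36 times more negative than hydrogen at the same n due to the stronger nuclear charge.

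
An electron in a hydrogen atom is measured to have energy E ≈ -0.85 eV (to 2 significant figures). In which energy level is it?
n = 4

The exact energy levels follow E_n = -13.6057 eV / n².

The measured value (-0.85 eV) is reported to only 2 significant figures, so we must test candidate n values and see which one matches to that precision.

Candidate energies:
  n = 2:  E = -13.6057/2² = -3.40143 eV
  n = 3:  E = -13.6057/3² = -1.51174 eV
  n = 4:  E = -13.6057/4² = -0.85036 eV  ← matches
  n = 5:  E = -13.6057/5² = -0.54423 eV
  n = 6:  E = -13.6057/6² = -0.37794 eV

Checking against the measurement of -0.85 eV (2 sig figs), only n = 4 agrees:
E_4 = -0.85036 eV, which rounds to -0.85 eV ✓

Therefore n = 4.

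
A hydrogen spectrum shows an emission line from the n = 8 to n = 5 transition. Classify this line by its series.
Pfund series

The spectral series in hydrogen are named based on the final (lower) energy level:
- Lyman series: n_final = 1 (ultraviolet)
- Balmer series: n_final = 2 (visible/near-UV)
- Paschen series: n_final = 3 (infrared)
- Brackett series: n_final = 4 (infrared)
- Pfund series: n_final = 5 (far infrared)

Since this transition ends at n = 5, it belongs to the Pfund series.

For reference, this 8 → 5 line has photon energy
ΔE = 13.6057 eV × (1/5² - 1/8²) = 0.33163894 eV,
corresponding to wavelength λ = hc/ΔE = 1239.84 eV·nm / 0.33163894 eV = 3738.52 nm in the far infrared region.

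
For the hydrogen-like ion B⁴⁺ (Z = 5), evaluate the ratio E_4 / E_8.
4.00

Using E_n = -13.6057 Z² / n² eV with Z = 5:

E_4 = -13.6057 × 5² / 4² = -340.1425 / 16 = -21.25890625 eV
E_8 = -13.6057 × 5² / 8² = -340.1425 / 64 = -5.31472656 eV

The ratio is:
E_4/E_8 = (-21.25890625) / (-5.31472656)
E_4/E_8 = (-340.1425/16) / (-340.1425/64)
E_4/E_8 = 64/16
E_4/E_8 = 4.00
(Note: the Z² factors cancel in the ratio.)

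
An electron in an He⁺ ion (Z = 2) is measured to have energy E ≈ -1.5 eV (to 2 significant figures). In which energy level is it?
n = 6

The exact energy levels follow E_n = -13.6057 Z² / n² eV with Z = 2.

The measured value (-1.5 eV) is reported to only 2 significant figures, so we must test candidate n values and see which one matches to that precision.

Candidate energies:
  n = 4:  E = -13.6057 × 2² / 4² = -3.40143 eV
  n = 5:  E = -13.6057 × 2² / 5² = -2.17691 eV
  n = 6:  E = -13.6057 × 2² / 6² = -1.51174 eV  ← matches
  n = 7:  E = -13.6057 × 2² / 7² = -1.11067 eV
  n = 8:  E = -13.6057 × 2² / 8² = -0.85036 eV

Checking against the measurement of -1.5 eV (2 sig figs), only n = 6 agrees:
E_6 = -1.51174 eV, which rounds to -1.5 eV ✓

Therefore n = 6.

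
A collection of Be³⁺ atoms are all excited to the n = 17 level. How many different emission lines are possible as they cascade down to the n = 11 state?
21

The electron can occupy levels n = 11, 12, ..., 17 during de-excitation — that is m = 17 - 11 + 1 = 7 distinct levels.

The number of distinct spectral lines equals the number of ways to choose 2 of these m levels (each pair gives one possible emission transition):

Number of lines = m(m-1)/2 = 7×6/2 = 21

These correspond to all possible transitions between the 7 levels:
17 → 16, 17 → 15, 17 → 14, 17 → 13, 17 → 12, 17 → 11, 16 → 15, 16 → 14...

Each transition produces a photon with a unique energy (and thus wavelength). This count does not depend on Z.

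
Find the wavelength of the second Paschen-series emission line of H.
1281.4666 nm

The lines of a series are numbered from the longest wavelength (smallest ΔE) outward; the second line is the transition from n = n_f + 2 to n_f.
The Paschen series has all transitions ending at n_f = 3.

For H, the second line (β-line) is the jump from n = 5 to n = 3:
E_5 = -13.6057 / 5² = -0.5442280000 eV
E_3 = -13.6057 / 3² = -1.5117444444 eV
ΔE = E_5 - E_3 = 0.9675164444 eV

λ = hc/E = 1239.84 eV·nm / 0.9675164444 eV
λ = 1281.4666 nm

This is the β-line of the Paschen series in H.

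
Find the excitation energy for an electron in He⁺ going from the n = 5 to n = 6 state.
0.66517 eV

The energy levels of a hydrogen-like atom are E_n = -13.6057 Z² eV / n².

Energy at n = 5: E_5 = -13.6057 × 2² / 5² = -2.17691200 eV
Energy at n = 6: E_6 = -13.6057 × 2² / 6² = -1.51174444 eV

The excitation energy is the difference:
ΔE = E_6 - E_5
ΔE = -1.51174444 - (-2.17691200)
ΔE = 0.66517 eV

Since this is positive, energy must be absorbed (photon absorption).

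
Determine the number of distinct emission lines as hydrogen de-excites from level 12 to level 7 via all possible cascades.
15

The electron can occupy levels n = 7, 8, ..., 12 during de-excitation — that is m = 12 - 7 + 1 = 6 distinct levels.

The number of distinct spectral lines equals the number of ways to choose 2 of these m levels (each pair gives one possible emission transition):

Number of lines = m(m-1)/2 = 6×5/2 = 15

These correspond to all possible transitions between the 6 levels:
12 → 11, 12 → 10, 12 → 9, 12 → 8, 12 → 7, 11 → 10, 11 → 9, 11 → 8...

Each transition produces a photon with a unique energy (and thus wavelength). This count does not depend on Z.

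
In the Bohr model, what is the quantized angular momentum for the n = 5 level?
5.27286e-34 J·s (or 5ℏ)

In the Bohr model, angular momentum is quantized:
L = nℏ

where ℏ = h/(2π) = 1.0545718e-34 J·s

For n = 5:
L = 5 × 1.0545718e-34 J·s
L = 5.27286e-34 J·s

This can also be written as L = 5ℏ.
The angular momentum is an integer multiple of the reduced Planck constant.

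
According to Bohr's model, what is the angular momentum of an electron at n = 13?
1.37094e-33 J·s (or 13ℏ)

In the Bohr model, angular momentum is quantized:
L = nℏ

where ℏ = h/(2π) = 1.0545718e-34 J·s

For n = 13:
L = 13 × 1.0545718e-34 J·s
L = 1.37094e-33 J·s

This can also be written as L = 13ℏ.
The angular momentum is an integer multiple of the reduced Planck constant.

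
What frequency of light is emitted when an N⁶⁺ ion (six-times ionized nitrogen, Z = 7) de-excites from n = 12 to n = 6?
3.358e+15 Hz

First, find the transition energy:
E_12 = -13.6057 × 7² / 12² = -4.62972 eV
E_6 = -13.6057 × 7² / 6² = -18.51887 eV
|ΔE| = |E_6 - E_12| = 13.88915 eV

Convert to Joules: E = 13.88915 eV × (1.602177 × 10⁻¹⁹ J/eV) = 2.22529e-18 J

Using E = hf:
f = E/h = 2.22529e-18 J / (6.62607 × 10⁻³⁴ J·s)
f = 3.358e+15 Hz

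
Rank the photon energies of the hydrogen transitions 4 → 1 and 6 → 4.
4 → 1

Calculate the energy for each transition:

Transition 4 → 1:
ΔE₁ = |E_1 - E_4| = |-13.6057/1² - (-13.6057/4²)|
ΔE₁ = |-13.60570000000 - (-0.85035625000)| = 12.75534375 eV

Transition 6 → 4:
ΔE₂ = |E_4 - E_6| = |-13.6057/4² - (-13.6057/6²)|
ΔE₂ = |-0.85035625000 - (-0.37793611111)| = 0.47242014 eV

Since 12.75534375 eV > 0.47242014 eV, the transition 4 → 1 emits the more energetic photon.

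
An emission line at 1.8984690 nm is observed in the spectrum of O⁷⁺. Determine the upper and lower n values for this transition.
n = 2 → n = 1

First, find the photon energy from the wavelength (hc = 1239.84 eV·nm):
E = hc/λ = 1239.84 eV·nm / 1.8984690 nm = 653.07361 eV

The energy levels of O⁷⁺ satisfy E_n = -13.6057 × 8² / n² eV, so an emission n_i → n_f releases
ΔE = 13.6057 × 8² × (1/n_f² − 1/n_i²) eV.

Setting ΔE equal to the photon energy:
1/n_f² − 1/n_i² = 653.07361 / (13.6057 × 8²) = 0.75000001

Since 1/n_i² must be positive, we need 1/n_f² > 0.75000001, i.e. n_f ≤ 1. For each allowed n_f, solve n_i = (1/n_f² − 0.75000001)^(−1/2) and check whether it is a whole number:
  n_f = 1: 1/n_i² = 1.00000000 − 0.75000001 = 0.24999999 → n_i = 2.000  → integer, n_i = 2 ✓

Only n_f = 1 gives an integer upper level, n_i = 2.

The transition is from n = 2 to n = 1 (emission).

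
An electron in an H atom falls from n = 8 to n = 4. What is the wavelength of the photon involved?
1944.03228 nm

First, find the transition energy using E_n = -13.6057 / n² eV:
E_8 = -13.6057 / 8² = -0.21258906250 eV
E_4 = -13.6057 / 4² = -0.85035625000 eV

Photon energy: |ΔE| = |E_4 - E_8| = 0.63776718750 eV

Convert to wavelength using E = hc/λ with hc = 1239.84 eV·nm:
λ = hc/E = 1239.84 eV·nm / 0.63776718750 eV
λ = 1944.03228 nm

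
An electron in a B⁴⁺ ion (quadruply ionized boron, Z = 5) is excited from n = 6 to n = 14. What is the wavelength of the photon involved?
160.747169 nm

First, find the transition energy using E_n = -13.6057 Z² / n² eV:
E_6 = -13.6057 × 5² / 6² = -9.4484027778 eV
E_14 = -13.6057 × 5² / 14² = -1.7354209184 eV

Photon energy: |ΔE| = |E_14 - E_6| = 7.7129818594 eV

Convert to wavelength using E = hc/λ with hc = 1239.84 eV·nm:
λ = hc/E = 1239.84 eV·nm / 7.7129818594 eV
λ = 160.747169 nm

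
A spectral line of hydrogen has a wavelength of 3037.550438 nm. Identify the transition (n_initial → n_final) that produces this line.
n = 10 → n = 5

First, find the photon energy from the wavelength (hc = 1239.84 eV·nm):
E = hc/λ = 1239.84 eV·nm / 3037.550438 nm = 0.40817100 eV

The energy levels of hydrogen satisfy E_n = -13.6057 / n² eV, so an emission n_i → n_f releases
ΔE = 13.6057 × (1/n_f² − 1/n_i²) eV.

Setting ΔE equal to the photon energy:
1/n_f² − 1/n_i² = 0.40817100 / 13.6057 = 0.030000000

Since 1/n_i² must be positive, we need 1/n_f² > 0.030000000, i.e. n_f ≤ 5. For each allowed n_f, solve n_i = (1/n_f² − 0.030000000)^(−1/2) and check whether it is a whole number:
  n_f = 1: 1/n_i² = 1.000000000 − 0.030000000 = 0.970000000 → n_i = 1.015  (not an integer) ✗
  n_f = 2: 1/n_i² = 0.250000000 − 0.030000000 = 0.220000000 → n_i = 2.132  (not an integer) ✗
  n_f = 3: 1/n_i² = 0.111111111 − 0.030000000 = 0.081111111 → n_i = 3.511  (not an integer) ✗
  n_f = 4: 1/n_i² = 0.062500000 − 0.030000000 = 0.032500000 → n_i = 5.547  (not an integer) ✗
  n_f = 5: 1/n_i² = 0.040000000 − 0.030000000 = 0.010000000 → n_i = 10.000  → integer, n_i = 10 ✓

Only n_f = 5 gives an integer upper level, n_i = 10.

The transition is from n = 10 to n = 5 (emission).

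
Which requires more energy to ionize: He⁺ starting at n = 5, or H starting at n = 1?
H at n = 1 (E = -13.60570 eV)

Using E_n = -13.6057 Z² / n² eV:

He⁺ (Z = 2) at n = 5:
E = -13.6057 × 2² / 5² = -13.6057 × 4 / 25 = -2.17691200 eV

H (Z = 1) at n = 1:
E = -13.6057 × 1² / 1² = -13.6057 × 1 / 1 = -13.60570000 eV

Since -13.60570000 eV < -2.17691200 eV,
H at n = 1 is more tightly bound (requires more energy to ionize).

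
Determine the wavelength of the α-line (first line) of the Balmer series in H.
656.111 nm

The longest wavelength corresponds to the smallest energy transition in the series.
The Balmer series has all transitions ending at n_f = 2.

For H, the first line (α-line) is the jump from n = 3 to n = 2:
E_3 = -13.6057 / 3² = -1.5117444 eV
E_2 = -13.6057 / 2² = -3.4014250 eV
ΔE = E_3 - E_2 = 1.8896806 eV

λ = hc/E = 1239.84 eV·nm / 1.8896806 eV
λ = 656.111 nm

This is the α-line of the Balmer series in H.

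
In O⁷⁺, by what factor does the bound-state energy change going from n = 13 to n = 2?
42.25000

Using E_n = -13.6057 Z² / n² eV with Z = 8:

E_2 = -13.6057 × 8² / 2² = -870.7648 / 4 = -217.69120000000 eV
E_13 = -13.6057 × 8² / 13² = -870.7648 / 169 = -5.15245443787 eV

The ratio is:
E_2/E_13 = (-217.69120000000) / (-5.15245443787)
E_2/E_13 = (-870.7648/4) / (-870.7648/169)
E_2/E_13 = 169/4
E_2/E_13 = 42.25000
(Note: the Z² factors cancel in the ratio.)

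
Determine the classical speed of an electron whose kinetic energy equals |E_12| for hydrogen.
1.8231e+05 m/s (or 0.061% of c)

The binding energy at n = 12 for hydrogen is:
E_12 = -13.6057/12² = -0.094484028 eV
|E_12| = 0.094484028 eV

Convert to Joules:
KE = 0.094484028 eV × (1.602177 × 10⁻¹⁹ J/eV) = 1.513801e-20 J

Using KE = ½mv²:
v = √(2·KE/m_e)
v = √(2 × 1.513801e-20 J / 9.10938 × 10⁻³¹ kg)
v = 1.8231e+05 m/s

This is approximately 0.061% the speed of light.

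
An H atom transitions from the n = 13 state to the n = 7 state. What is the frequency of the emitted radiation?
4.767e+13 Hz

First, find the transition energy:
E_13 = -13.6057 / 13² = -0.0805071 eV
E_7 = -13.6057 / 7² = -0.2776673 eV
|ΔE| = |E_7 - E_13| = 0.1971602 eV

Convert to Joules: E = 0.1971602 eV × (1.602177 × 10⁻¹⁹ J/eV) = 3.15886e-20 J

Using E = hf:
f = E/h = 3.15886e-20 J / (6.62607 × 10⁻³⁴ J·s)
f = 4.767e+13 Hz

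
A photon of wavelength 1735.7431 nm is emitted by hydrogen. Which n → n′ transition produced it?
n = 10 → n = 4

First, find the photon energy from the wavelength (hc = 1239.84 eV·nm):
E = hc/λ = 1239.84 eV·nm / 1735.7431 nm = 0.71429925 eV

The energy levels of hydrogen satisfy E_n = -13.6057 / n² eV, so an emission n_i → n_f releases
ΔE = 13.6057 × (1/n_f² − 1/n_i²) eV.

Setting ΔE equal to the photon energy:
1/n_f² − 1/n_i² = 0.71429925 / 13.6057 = 0.052500000

Since 1/n_i² must be positive, we need 1/n_f² > 0.052500000, i.e. n_f ≤ 4. For each allowed n_f, solve n_i = (1/n_f² − 0.052500000)^(−1/2) and check whether it is a whole number:
  n_f = 1: 1/n_i² = 1.000000000 − 0.052500000 = 0.947500000 → n_i = 1.027  (not an integer) ✗
  n_f = 2: 1/n_i² = 0.250000000 − 0.052500000 = 0.197500000 → n_i = 2.250  (not an integer) ✗
  n_f = 3: 1/n_i² = 0.111111111 − 0.052500000 = 0.058611111 → n_i = 4.131  (not an integer) ✗
  n_f = 4: 1/n_i² = 0.062500000 − 0.052500000 = 0.010000000 → n_i = 10.000  → integer, n_i = 10 ✓

Only n_f = 4 gives an integer upper level, n_i = 10.

The transition is from n = 10 to n = 4 (emission).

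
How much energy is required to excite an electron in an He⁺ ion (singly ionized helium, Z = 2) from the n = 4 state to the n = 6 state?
1.88968 eV

The energy levels of a hydrogen-like atom are E_n = -13.6057 Z² eV / n².

Energy at n = 4: E_4 = -13.6057 × 2² / 4² = -3.40142500 eV
Energy at n = 6: E_6 = -13.6057 × 2² / 6² = -1.51174444 eV

The excitation energy is the difference:
ΔE = E_6 - E_4
ΔE = -1.51174444 - (-3.40142500)
ΔE = 1.88968 eV

Since this is positive, energy must be absorbed (photon absorption).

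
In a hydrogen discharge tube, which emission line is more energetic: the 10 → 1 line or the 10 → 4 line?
10 → 1

Calculate the energy for each transition:

Transition 10 → 1:
ΔE₁ = |E_1 - E_10| = |-13.6057/1² - (-13.6057/10²)|
ΔE₁ = |-13.605700000000 - (-0.136057000000)| = 13.469643000 eV

Transition 10 → 4:
ΔE₂ = |E_4 - E_10| = |-13.6057/4² - (-13.6057/10²)|
ΔE₂ = |-0.850356250000 - (-0.136057000000)| = 0.714299250 eV

Since 13.469643000 eV > 0.714299250 eV, the transition 10 → 1 emits the more energetic photon.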